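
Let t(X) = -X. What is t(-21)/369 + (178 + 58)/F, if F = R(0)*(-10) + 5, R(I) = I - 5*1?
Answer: 29413/6765 ≈ 4.3478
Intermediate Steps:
R(I) = -5 + I (R(I) = I - 5 = -5 + I)
F = 55 (F = (-5 + 0)*(-10) + 5 = -5*(-10) + 5 = 50 + 5 = 55)
t(-21)/369 + (178 + 58)/F = -1*(-21)/369 + (178 + 58)/55 = 21*(1/369) + 236*(1/55) = 7/123 + 236/55 = 29413/6765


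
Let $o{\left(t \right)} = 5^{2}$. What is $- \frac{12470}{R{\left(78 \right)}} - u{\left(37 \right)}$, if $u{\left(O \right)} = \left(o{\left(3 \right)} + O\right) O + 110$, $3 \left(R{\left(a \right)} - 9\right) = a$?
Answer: $- \frac{19322}{7} \approx -2760.3$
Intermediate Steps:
$o{\left(t \right)} = 25$
$R{\left(a \right)} = 9 + \frac{a}{3}$
$u{\left(O \right)} = 110 + O \left(25 + O\right)$ ($u{\left(O \right)} = \left(25 + O\right) O + 110 = O \left(25 + O\right) + 110 = 110 + O \left(25 + O\right)$)
$- \frac{12470}{R{\left(78 \right)}} - u{\left(37 \right)} = - \frac{12470}{9 + \frac{1}{3} \cdot 78} - \left(110 + 37^{2} + 25 \cdot 37\right) = - \frac{12470}{9 + 26} - \left(110 + 1369 + 925\right) = - \frac{12470}{35} - 2404 = \left(-12470\right) \frac{1}{35} - 2404 = - \frac{2494}{7} - 2404 = - \frac{19322}{7}$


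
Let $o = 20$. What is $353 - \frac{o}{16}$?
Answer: $\frac{1407}{4} \approx 351.75$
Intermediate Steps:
$353 - \frac{o}{16} = 353 - \frac{1}{16} \cdot 20 = 353 - \frac{5}{4} = \frac{1407}{4}$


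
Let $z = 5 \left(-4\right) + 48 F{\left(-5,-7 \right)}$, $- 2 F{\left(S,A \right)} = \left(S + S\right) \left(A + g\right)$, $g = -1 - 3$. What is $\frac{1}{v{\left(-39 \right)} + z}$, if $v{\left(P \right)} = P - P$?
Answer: $- \frac{1}{2660} \approx -0.00037594$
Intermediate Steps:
$v{\left(P \right)} = 0$
$g = -4$
$F{\left(S,A \right)} = - S \left(-4 + A\right)$ ($F{\left(S,A \right)} = - \frac{\left(S + S\right) \left(A - 4\right)}{2} = - \frac{2 S \left(-4 + A\right)}{2} = - S \left(-4 + A\right)$)
$z = -2660$ ($z = 5 \left(-4\right) + 48 \left(- 5 \left(4 - -7\right)\right) = -20 + 48 \left(- 5 \left(4 + 7\right)\right) = -20 + 48 \left(\left(-5\right) 11\right) = -20 + 48 \left(-55\right) = -20 - 2640 = -2660$)
$\frac{1}{v{\left(-39 \right)} + z} = \frac{1}{0 - 2660} = \frac{1}{-2660} = - \frac{1}{2660}$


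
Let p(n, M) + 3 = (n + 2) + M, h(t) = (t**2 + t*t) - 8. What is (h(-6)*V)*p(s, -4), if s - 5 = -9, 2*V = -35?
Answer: 10080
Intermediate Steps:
V = -35/2 (V = (1/2)*(-35) = -35/2 ≈ -17.500)
s = -4 (s = 5 - 9 = -4)
h(t) = -8 + 2*t**2 (h(t) = (t**2 + t**2) - 8 = 2*t**2 - 8 = -8 + 2*t**2)
p(n, M) = -1 + M + n (p(n, M) = -3 + ((n + 2) + M) = -3 + ((2 + n) + M) = -3 + (2 + M + n) = -1 + M + n)
(h(-6)*V)*p(s, -4) = ((-8 + 2*(-6)**2)*(-35/2))*(-1 - 4 - 4) = ((-8 + 2*36)*(-35/2))*(-9) = ((-8 + 72)*(-35/2))*(-9) = (64*(-35/2))*(-9) = -1120*(-9) = 10080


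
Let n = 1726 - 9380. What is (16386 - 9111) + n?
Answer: -379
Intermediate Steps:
n = -7654
(16386 - 9111) + n = (16386 - 9111) - 7654 = 7275 - 7654 = -379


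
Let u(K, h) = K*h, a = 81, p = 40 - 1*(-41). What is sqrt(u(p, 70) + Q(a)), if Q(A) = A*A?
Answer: 9*sqrt(151) ≈ 110.59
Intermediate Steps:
p = 81 (p = 40 + 41 = 81)
Q(A) = A**2
sqrt(u(p, 70) + Q(a)) = sqrt(81*70 + 81**2) = sqrt(5670 + 6561) = sqrt(12231) = 9*sqrt(151)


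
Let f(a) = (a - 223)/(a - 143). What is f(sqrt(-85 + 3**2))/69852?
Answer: 2131/95580820 + 8*I*sqrt(19)/71685615 ≈ 2.2295e-5 + 4.8645e-7*I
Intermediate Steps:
f(a) = (-223 + a)/(-143 + a)
f(sqrt(-85 + 3**2))/69852 = ((-223 + sqrt(-85 + 3**2))/(-143 + sqrt(-85 + 3**2)))/69852 = ((-223 + sqrt(-85 + 9))/(-143 + sqrt(-85 + 9)))*(1/69852) = ((-223 + sqrt(-76))/(-143 + sqrt(-76)))*(1/69852) = ((-223 + 2*I*sqrt(19))/(-143 + 2*I*sqrt(19)))*(1/69852) = (-223 + 2*I*sqrt(19))/(69852*(-143 + 2*I*sqrt(19)))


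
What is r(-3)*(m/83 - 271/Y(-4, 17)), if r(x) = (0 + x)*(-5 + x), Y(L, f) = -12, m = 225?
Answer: 50386/83 ≈ 607.06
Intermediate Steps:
r(x) = x*(-5 + x)
r(-3)*(m/83 - 271/Y(-4, 17)) = (-3*(-5 - 3))*(225/83 - 271/(-12)) = (-3*(-8))*(225*(1/83) - 271*(-1/12)) = 24*(225/83 + 271/12) = 24*(25193/996) = 50386/83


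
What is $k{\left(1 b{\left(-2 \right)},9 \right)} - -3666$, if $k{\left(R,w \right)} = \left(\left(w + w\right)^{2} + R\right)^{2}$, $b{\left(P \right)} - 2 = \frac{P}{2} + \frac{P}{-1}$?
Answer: $110595$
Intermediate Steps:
$b{\left(P \right)} = 2 - \frac{P}{2}$ ($b{\left(P \right)} = 2 + \left(\frac{P}{2} + \frac{P}{-1}\right) = 2 + \left(P \frac{1}{2} + P \left(-1\right)\right) = 2 + \left(\frac{P}{2} - P\right) = 2 - \frac{P}{2}$)
$k{\left(R,w \right)} = \left(R + 4 w^{2}\right)^{2}$ ($k{\left(R,w \right)} = \left(\left(2 w\right)^{2} + R\right)^{2} = \left(4 w^{2} + R\right)^{2} = \left(R + 4 w^{2}\right)^{2}$)
$k{\left(1 b{\left(-2 \right)},9 \right)} - -3666 = \left(1 \left(2 - -1\right) + 4 \cdot 9^{2}\right)^{2} - -3666 = \left(1 \left(2 + 1\right) + 4 \cdot 81\right)^{2} + 3666 = \left(1 \cdot 3 + 324\right)^{2} + 3666 = \left(3 + 324\right)^{2} + 3666 = 327^{2} + 3666 = 106929 + 3666 = 110595$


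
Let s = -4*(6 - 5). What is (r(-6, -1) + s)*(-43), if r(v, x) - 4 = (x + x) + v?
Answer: 344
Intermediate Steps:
r(v, x) = 4 + v + 2*x (r(v, x) = 4 + ((x + x) + v) = 4 + (2*x + v) = 4 + (v + 2*x) = 4 + v + 2*x)
s = -4 (s = -4*1 = -4)
(r(-6, -1) + s)*(-43) = ((4 - 6 + 2*(-1)) - 4)*(-43) = ((4 - 6 - 2) - 4)*(-43) = (-4 - 4)*(-43) = -8*(-43) = 344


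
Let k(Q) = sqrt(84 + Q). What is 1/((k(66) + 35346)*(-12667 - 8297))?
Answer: -5891/4365192443604 + 5*sqrt(6)/26191154661624 ≈ -1.3491e-9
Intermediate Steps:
1/((k(66) + 35346)*(-12667 - 8297)) = 1/((sqrt(84 + 66) + 35346)*(-12667 - 8297)) = 1/((sqrt(150) + 35346)*(-20964)) = 1/((5*sqrt(6) + 35346)*(-20964)) = 1/((35346 + 5*sqrt(6))*(-20964)) = 1/(-740993544 - 104820*sqrt(6))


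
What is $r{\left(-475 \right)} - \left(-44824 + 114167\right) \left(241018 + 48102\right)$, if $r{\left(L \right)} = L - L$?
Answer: $-20048448160$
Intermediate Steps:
$r{\left(L \right)} = 0$
$r{\left(-475 \right)} - \left(-44824 + 114167\right) \left(241018 + 48102\right) = 0 - \left(-44824 + 114167\right) \left(241018 + 48102\right) = 0 - 69343 \cdot 289120 = 0 - 20048448160 = -20048448160$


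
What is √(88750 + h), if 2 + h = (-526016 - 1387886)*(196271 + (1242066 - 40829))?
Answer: 2*I*√668673316867 ≈ 1.6354e+6*I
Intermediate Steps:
h = -2674693356218 (h = -2 + (-526016 - 1387886)*(196271 + (1242066 - 40829)) = -2 - 1913902*(196271 + 1201237) = -2 - 1913902*1397508 = -2 - 2674693356216 = -2674693356218)
√(88750 + h) = √(88750 - 2674693356218) = √(-2674693267468) = 2*I*√668673316867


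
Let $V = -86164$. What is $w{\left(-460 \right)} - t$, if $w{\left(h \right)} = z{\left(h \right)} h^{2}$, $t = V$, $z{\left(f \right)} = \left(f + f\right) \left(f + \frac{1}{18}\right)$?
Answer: $\frac{805845519476}{9} \approx 8.9538 \cdot 10^{10}$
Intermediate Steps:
$z{\left(f \right)} = 2 f \left(\frac{1}{18} + f\right)$ ($z{\left(f \right)} = 2 f \left(f + \frac{1}{18}\right) = 2 f \left(\frac{1}{18} + f\right)$)
$t = -86164$
$w{\left(h \right)} = \frac{h^{3} \left(1 + 18 h\right)}{9}$ ($w{\left(h \right)} = \frac{h \left(1 + 18 h\right)}{9} h^{2} = \frac{h^{3} \left(1 + 18 h\right)}{9}$)
$w{\left(-460 \right)} - t = \frac{\left(-460\right)^{3} \left(1 + 18 \left(-460\right)\right)}{9} - -86164 = \frac{1}{9} \left(-97336000\right) \left(1 - 8280\right) + 86164 = \frac{1}{9} \left(-97336000\right) \left(-8279\right) + 86164 = \frac{805844744000}{9} + 86164 = \frac{805845519476}{9}$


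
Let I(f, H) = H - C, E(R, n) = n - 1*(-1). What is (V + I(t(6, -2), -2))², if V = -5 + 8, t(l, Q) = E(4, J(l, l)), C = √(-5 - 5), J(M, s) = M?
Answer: (1 - I*√10)² ≈ -9.0 - 6.3246*I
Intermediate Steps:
C = I*√10 (C = √(-10) = I*√10 ≈ 3.1623*I)
E(R, n) = 1 + n (E(R, n) = n + 1 = 1 + n)
t(l, Q) = 1 + l
I(f, H) = H - I*√10
V = 3
(V + I(t(6, -2), -2))² = (3 + (-2 - I*√10))² = (1 - I*√10)²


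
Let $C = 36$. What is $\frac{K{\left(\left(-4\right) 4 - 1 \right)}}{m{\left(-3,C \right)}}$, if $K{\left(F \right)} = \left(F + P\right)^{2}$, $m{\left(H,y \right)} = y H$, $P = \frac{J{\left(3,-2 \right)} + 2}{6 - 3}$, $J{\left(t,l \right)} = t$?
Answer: $- \frac{529}{243} \approx -2.177$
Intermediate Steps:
$P = \frac{5}{3}$ ($P = \frac{3 + 2}{6 - 3} = \frac{5}{3} \approx 1.6667$)
$m{\left(H,y \right)} = H y$
$K{\left(F \right)} = \left(\frac{5}{3} + F\right)^{2}$ ($K{\left(F \right)} = \left(F + \frac{5}{3}\right)^{2} = \left(\frac{5}{3} + F\right)^{2}$)
$\frac{K{\left(\left(-4\right) 4 - 1 \right)}}{m{\left(-3,C \right)}} = \frac{\frac{1}{9} \left(5 + 3 \left(\left(-4\right) 4 - 1\right)\right)^{2}}{\left(-3\right) 36} = \frac{\frac{1}{9} \left(5 + 3 \left(-16 - 1\right)\right)^{2}}{-108} = \frac{\left(5 + 3 \left(-17\right)\right)^{2}}{9} \left(- \frac{1}{108}\right) = \frac{\left(5 - 51\right)^{2}}{9} \left(- \frac{1}{108}\right) = \frac{\left(-46\right)^{2}}{9} \left(- \frac{1}{108}\right) = \frac{1}{9} \cdot 2116 \left(- \frac{1}{108}\right) = \frac{2116}{9} \left(- \frac{1}{108}\right) = - \frac{529}{243}$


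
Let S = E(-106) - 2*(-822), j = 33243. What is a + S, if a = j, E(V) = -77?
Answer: 34810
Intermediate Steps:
a = 33243
S = 1567 (S = -77 - 2*(-822) = -77 - 1*(-1644) = -77 + 1644 = 1567)
a + S = 33243 + 1567 = 34810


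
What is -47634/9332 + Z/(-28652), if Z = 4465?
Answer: -18506273/3518164 ≈ -5.2602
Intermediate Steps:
-47634/9332 + Z/(-28652) = -47634/9332 + 4465/(-28652) = -47634*1/9332 + 4465*(-1/28652) = -23817/4666 - 235/1508 = -18506273/3518164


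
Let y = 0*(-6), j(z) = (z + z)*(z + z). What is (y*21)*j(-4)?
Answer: 0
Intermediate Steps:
j(z) = 4*z**2 (j(z) = (2*z)*(2*z) = 4*z**2)
y = 0
(y*21)*j(-4) = (0*21)*(4*(-4)**2) = 0*(4*16) = 0*64 = 0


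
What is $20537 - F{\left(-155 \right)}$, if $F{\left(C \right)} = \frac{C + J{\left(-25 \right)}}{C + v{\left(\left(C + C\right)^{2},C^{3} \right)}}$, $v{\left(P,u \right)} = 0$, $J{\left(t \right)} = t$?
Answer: $\frac{636611}{31} \approx 20536.0$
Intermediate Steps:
$F{\left(C \right)} = \frac{-25 + C}{C}$ ($F{\left(C \right)} = \frac{C - 25}{C + 0} = \frac{-25 + C}{C}$)
$20537 - F{\left(-155 \right)} = 20537 - \frac{-25 - 155}{-155} = 20537 - \left(- \frac{1}{155}\right) \left(-180\right) = 20537 - \frac{36}{31} = \frac{636611}{31}$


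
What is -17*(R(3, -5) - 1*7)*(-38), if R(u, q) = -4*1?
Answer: -7106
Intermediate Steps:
R(u, q) = -4
-17*(R(3, -5) - 1*7)*(-38) = -17*(-4 - 1*7)*(-38) = -17*(-4 - 7)*(-38) = -17*(-11)*(-38) = 187*(-38) = -7106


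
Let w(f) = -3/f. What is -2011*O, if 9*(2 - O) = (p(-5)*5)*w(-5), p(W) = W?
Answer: -22121/3 ≈ -7373.7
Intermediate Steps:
O = 11/3 (O = 2 - (-5*5)*(-3/(-5))/9 = 2 - (-25)*(-3*(-⅕))/9 = 2 - (-25)*3/(9*5) = 2 - ⅑*(-15) = 2 + 5/3 = 11/3 ≈ 3.6667)
-2011*O = -2011*11/3 = -22121/3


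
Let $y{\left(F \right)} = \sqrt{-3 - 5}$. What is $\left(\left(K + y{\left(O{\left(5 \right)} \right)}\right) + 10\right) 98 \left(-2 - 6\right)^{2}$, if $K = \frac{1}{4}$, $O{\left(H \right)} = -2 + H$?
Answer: $64288 + 12544 i \sqrt{2} \approx 64288.0 + 17740.0 i$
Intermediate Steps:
$y{\left(F \right)} = 2 i \sqrt{2}$ ($y{\left(F \right)} = \sqrt{-8} = 2 i \sqrt{2}$)
$K = \frac{1}{4} \approx 0.25$
$\left(\left(K + y{\left(O{\left(5 \right)} \right)}\right) + 10\right) 98 \left(-2 - 6\right)^{2} = \left(\left(\frac{1}{4} + 2 i \sqrt{2}\right) + 10\right) 98 \left(-2 - 6\right)^{2} = \left(\frac{41}{4} + 2 i \sqrt{2}\right) 98 \left(-8\right)^{2} = \left(\frac{2009}{2} + 196 i \sqrt{2}\right) 64 = 64288 + 12544 i \sqrt{2}$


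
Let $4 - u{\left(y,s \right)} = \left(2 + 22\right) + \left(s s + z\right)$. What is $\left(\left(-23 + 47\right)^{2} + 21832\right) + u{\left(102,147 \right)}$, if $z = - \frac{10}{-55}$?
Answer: $\frac{8567}{11} \approx 778.82$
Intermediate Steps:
$z = \frac{2}{11}$ ($z = \left(-10\right) \left(- \frac{1}{55}\right) = \frac{2}{11} \approx 0.18182$)
$u{\left(y,s \right)} = - \frac{222}{11} - s^{2}$ ($u{\left(y,s \right)} = 4 - \left(\left(2 + 22\right) + \left(s s + \frac{2}{11}\right)\right) = 4 - \left(24 + \left(s^{2} + \frac{2}{11}\right)\right) = 4 - \left(24 + \left(\frac{2}{11} + s^{2}\right)\right) = 4 - \left(\frac{266}{11} + s^{2}\right) = - \frac{222}{11} - s^{2}$)
$\left(\left(-23 + 47\right)^{2} + 21832\right) + u{\left(102,147 \right)} = \left(\left(-23 + 47\right)^{2} + 21832\right) - \frac{237921}{11} = \left(24^{2} + 21832\right) - \frac{237921}{11} = \left(576 + 21832\right) - \frac{237921}{11} = 22408 - \frac{237921}{11} = \frac{8567}{11}$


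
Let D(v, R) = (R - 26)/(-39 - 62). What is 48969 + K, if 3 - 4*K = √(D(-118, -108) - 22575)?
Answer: 195879/4 - I*√230274041/404 ≈ 48970.0 - 37.561*I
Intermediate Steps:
D(v, R) = 26/101 - R/101 (D(v, R) = (-26 + R)/(-101) = (-26 + R)*(-1/101) = 26/101 - R/101)
K = ¾ - I*√230274041/404 (K = ¾ - √((26/101 - 1/101*(-108)) - 22575)/4 = ¾ - √((26/101 + 108/101) - 22575)/4 = ¾ - √(134/101 - 22575)/4 = ¾ - I*√230274041/404 ≈ 0.75 - 37.561*I)
48969 + K = 48969 + (¾ - I*√230274041/404) = 195879/4 - I*√230274041/404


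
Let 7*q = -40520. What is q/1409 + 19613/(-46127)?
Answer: -2062509059/454950601 ≈ -4.5335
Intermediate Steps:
q = -40520/7 (q = (⅐)*(-40520) = -40520/7 ≈ -5788.6)
q/1409 + 19613/(-46127) = -40520/7/1409 + 19613/(-46127) = -40520/7*1/1409 + 19613*(-1/46127) = -40520/9863 - 19613/46127 = -2062509059/454950601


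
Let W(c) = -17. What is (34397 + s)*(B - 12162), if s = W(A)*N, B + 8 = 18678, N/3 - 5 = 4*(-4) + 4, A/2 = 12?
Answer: 226179032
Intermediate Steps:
A = 24 (A = 2*12 = 24)
N = -21 (N = 15 + 3*(4*(-4) + 4) = 15 + 3*(-16 + 4) = 15 + 3*(-12) = 15 - 36 = -21)
B = 18670 (B = -8 + 18678 = 18670)
s = 357 (s = -17*(-21) = 357)
(34397 + s)*(B - 12162) = (34397 + 357)*(18670 - 12162) = 34754*6508 = 226179032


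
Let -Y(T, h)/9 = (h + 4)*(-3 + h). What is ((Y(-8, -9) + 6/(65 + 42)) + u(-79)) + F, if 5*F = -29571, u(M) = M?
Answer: -3495232/535 ≈ -6533.1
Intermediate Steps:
Y(T, h) = -9*(-3 + h)*(4 + h) (Y(T, h) = -9*(h + 4)*(-3 + h) = -9*(4 + h)*(-3 + h) = -9*(-3 + h)*(4 + h))
F = -29571/5 (F = (⅕)*(-29571) = -29571/5 ≈ -5914.2)
((Y(-8, -9) + 6/(65 + 42)) + u(-79)) + F = (((108 - 9*(-9) - 9*(-9)²) + 6/(65 + 42)) - 79) - 29571/5 = (((108 + 81 - 9*81) + 6/107) - 79) - 29571/5 = (((108 + 81 - 729) + 6*(1/107)) - 79) - 29571/5 = ((-540 + 6/107) - 79) - 29571/5 = (-57774/107 - 79) - 29571/5 = -66227/107 - 29571/5 = -3495232/535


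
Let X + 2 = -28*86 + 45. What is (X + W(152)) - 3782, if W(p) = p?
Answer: -5995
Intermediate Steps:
X = -2365 (X = -2 + (-28*86 + 45) = -2 + (-2408 + 45) = -2 - 2363 = -2365)
(X + W(152)) - 3782 = (-2365 + 152) - 3782 = -2213 - 3782 = -5995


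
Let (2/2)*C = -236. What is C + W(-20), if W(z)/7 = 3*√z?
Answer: -236 + 42*I*√5 ≈ -236.0 + 93.915*I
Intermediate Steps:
C = -236
W(z) = 21*√z (W(z) = 7*(3*√z) = 21*√z)
C + W(-20) = -236 + 21*√(-20) = -236 + 21*(2*I*√5) = -236 + 42*I*√5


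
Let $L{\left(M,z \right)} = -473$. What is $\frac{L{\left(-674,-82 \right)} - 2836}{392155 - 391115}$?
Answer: $- \frac{3309}{1040} \approx -3.1817$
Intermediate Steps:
$\frac{L{\left(-674,-82 \right)} - 2836}{392155 - 391115} = \frac{-473 - 2836}{392155 - 391115} = - \frac{3309}{1040}$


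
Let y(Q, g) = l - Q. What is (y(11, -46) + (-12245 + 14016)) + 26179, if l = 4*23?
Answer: 28031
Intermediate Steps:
l = 92
y(Q, g) = 92 - Q
(y(11, -46) + (-12245 + 14016)) + 26179 = ((92 - 1*11) + (-12245 + 14016)) + 26179 = ((92 - 11) + 1771) + 26179 = (81 + 1771) + 26179 = 1852 + 26179 = 28031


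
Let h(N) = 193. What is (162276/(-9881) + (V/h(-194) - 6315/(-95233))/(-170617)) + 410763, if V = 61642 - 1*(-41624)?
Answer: 12727465391239601670258/30986175423396113 ≈ 4.1075e+5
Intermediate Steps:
V = 103266 (V = 61642 + 41624 = 103266)
(162276/(-9881) + (V/h(-194) - 6315/(-95233))/(-170617)) + 410763 = (162276/(-9881) + (103266/193 - 6315/(-95233))/(-170617)) + 410763 = (162276*(-1/9881) + (103266*(1/193) - 6315*(-1/95233))*(-1/170617)) + 410763 = (-162276/9881 + (103266/193 + 6315/95233)*(-1/170617)) + 410763 = (-162276/9881 + (9835549773/18379969)*(-1/170617)) + 410763 = (-162276/9881 - 9835549773/3135935170873) + 410763 = -508984200855893961/30986175423396113 + 410763 = 12727465391239601670258/30986175423396113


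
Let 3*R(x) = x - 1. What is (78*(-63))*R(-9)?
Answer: 16380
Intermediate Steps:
R(x) = -1/3 + x/3 (R(x) = (x - 1)/3 = (-1 + x)/3 = -1/3 + x/3)
(78*(-63))*R(-9) = (78*(-63))*(-1/3 + (1/3)*(-9)) = -4914*(-1/3 - 3) = -4914*(-10/3) = 16380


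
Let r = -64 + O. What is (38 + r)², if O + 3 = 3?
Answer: 676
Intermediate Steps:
O = 0 (O = -3 + 3 = 0)
r = -64 (r = -64 + 0 = -64)
(38 + r)² = (38 - 64)² = (-26)² = 676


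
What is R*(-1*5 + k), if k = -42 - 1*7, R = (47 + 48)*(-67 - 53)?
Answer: 615600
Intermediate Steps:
R = -11400 (R = 95*(-120) = -11400)
k = -49 (k = -42 - 7 = -49)
R*(-1*5 + k) = -11400*(-1*5 - 49) = -11400*(-5 - 49) = -11400*(-54) = 615600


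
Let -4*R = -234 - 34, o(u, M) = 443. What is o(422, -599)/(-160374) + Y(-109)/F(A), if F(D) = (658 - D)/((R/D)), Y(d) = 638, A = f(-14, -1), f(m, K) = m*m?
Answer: 17210183/36672188 ≈ 0.46930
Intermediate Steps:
f(m, K) = m²
A = 196 (A = (-14)² = 196)
R = 67 (R = -(-234 - 34)/4 = -¼*(-268) = 67)
F(D) = D*(658 - D)/67 (F(D) = (658 - D)/((67/D)) = (658 - D)*(D/67) = D*(658 - D)/67)
o(422, -599)/(-160374) + Y(-109)/F(A) = 443/(-160374) + 638/(((1/67)*196*(658 - 1*196))) = 443*(-1/160374) + 638/(((1/67)*196*(658 - 196))) = -443/160374 + 638/(((1/67)*196*462)) = -443/160374 + 638/(90552/67) = -443/160374 + 638*(67/90552) = -443/160374 + 1943/4116 = 17210183/36672188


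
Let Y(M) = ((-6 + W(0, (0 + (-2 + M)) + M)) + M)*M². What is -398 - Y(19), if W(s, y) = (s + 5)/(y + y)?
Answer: -368357/72 ≈ -5116.1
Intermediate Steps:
W(s, y) = (5 + s)/(2*y) (W(s, y) = (5 + s)/((2*y)) = (5 + s)*(1/(2*y)) = (5 + s)/(2*y))
Y(M) = M²*(-6 + M + 5/(2*(-2 + 2*M))) (Y(M) = ((-6 + (5 + 0)/(2*((0 + (-2 + M)) + M))) + M)*M² = ((-6 + (½)*5/((-2 + M) + M)) + M)*M² = ((-6 + (½)*5/(-2 + 2*M)) + M)*M² = ((-6 + 5/(2*(-2 + 2*M))) + M)*M² = (-6 + M + 5/(2*(-2 + 2*M)))*M² = M²*(-6 + M + 5/(2*(-2 + 2*M))))
-398 - Y(19) = -398 - 19²*(5/4 + (-1 + 19)*(-6 + 19))/(-1 + 19) = -398 - 361*(5/4 + 18*13)/18 = -398 - 361*(5/4 + 234)/18 = -398 - 361*941/(18*4) = -398 - 1*339701/72 = -398 - 339701/72 = -368357/72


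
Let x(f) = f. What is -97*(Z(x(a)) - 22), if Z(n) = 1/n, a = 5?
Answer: 10573/5 ≈ 2114.6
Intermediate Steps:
-97*(Z(x(a)) - 22) = -97*(1/5 - 22) = -97*(⅕ - 22) = -97*(-109/5) = 10573/5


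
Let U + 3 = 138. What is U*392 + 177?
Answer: 53097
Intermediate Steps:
U = 135 (U = -3 + 138 = 135)
U*392 + 177 = 135*392 + 177 = 52920 + 177 = 53097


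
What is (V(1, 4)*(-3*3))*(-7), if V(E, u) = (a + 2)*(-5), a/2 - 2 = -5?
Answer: 1260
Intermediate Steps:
a = -6 (a = 4 + 2*(-5) = 4 - 10 = -6)
V(E, u) = 20 (V(E, u) = (-6 + 2)*(-5) = -4*(-5) = 20)
(V(1, 4)*(-3*3))*(-7) = (20*(-3*3))*(-7) = (20*(-9))*(-7) = -180*(-7) = 1260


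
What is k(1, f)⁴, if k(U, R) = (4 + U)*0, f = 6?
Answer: 0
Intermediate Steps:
k(U, R) = 0
k(1, f)⁴ = 0⁴ = 0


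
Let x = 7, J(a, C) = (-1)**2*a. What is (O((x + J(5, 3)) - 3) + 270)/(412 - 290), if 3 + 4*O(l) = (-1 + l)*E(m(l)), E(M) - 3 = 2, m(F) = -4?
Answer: 1117/488 ≈ 2.2889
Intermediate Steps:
E(M) = 5 (E(M) = 3 + 2 = 5)
J(a, C) = a (J(a, C) = 1*a = a)
O(l) = -2 + 5*l/4 (O(l) = -3/4 + ((-1 + l)*5)/4 = -3/4 + (-5 + 5*l)/4 = -3/4 + (-5/4 + 5*l/4) = -2 + 5*l/4)
(O((x + J(5, 3)) - 3) + 270)/(412 - 290) = ((-2 + 5*((7 + 5) - 3)/4) + 270)/(412 - 290) = ((-2 + 5*(12 - 3)/4) + 270)/122 = ((-2 + (5/4)*9) + 270)*(1/122) = ((-2 + 45/4) + 270)*(1/122) = (37/4 + 270)*(1/122) = (1117/4)*(1/122) = 1117/488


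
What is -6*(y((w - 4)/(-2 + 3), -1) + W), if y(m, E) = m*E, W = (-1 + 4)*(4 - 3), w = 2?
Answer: -30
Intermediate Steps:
W = 3 (W = 3*1 = 3)
y(m, E) = E*m
-6*(y((w - 4)/(-2 + 3), -1) + W) = -6*(-(2 - 4)/(-2 + 3) + 3) = -6*(-(-2)/1 + 3) = -6*(-(-2) + 3) = -6*(-1*(-2) + 3) = -6*(2 + 3) = -6*5 = -30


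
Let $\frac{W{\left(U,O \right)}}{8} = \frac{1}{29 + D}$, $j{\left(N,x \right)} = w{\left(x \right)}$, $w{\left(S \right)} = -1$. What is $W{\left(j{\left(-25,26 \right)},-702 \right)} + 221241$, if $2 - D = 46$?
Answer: $\frac{3318607}{15} \approx 2.2124 \cdot 10^{5}$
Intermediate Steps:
$D = -44$ ($D = 2 - 46 = -44$)
$j{\left(N,x \right)} = -1$
$W{\left(U,O \right)} = - \frac{8}{15}$ ($W{\left(U,O \right)} = \frac{8}{29 - 44} = \frac{8}{-15} = 8 \left(- \frac{1}{15}\right) = - \frac{8}{15}$)
$W{\left(j{\left(-25,26 \right)},-702 \right)} + 221241 = - \frac{8}{15} + 221241 = \frac{3318607}{15}$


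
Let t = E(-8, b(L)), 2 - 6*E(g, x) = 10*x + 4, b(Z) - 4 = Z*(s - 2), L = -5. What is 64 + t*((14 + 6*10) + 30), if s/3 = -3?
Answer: -30592/3 ≈ -10197.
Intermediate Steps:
s = -9 (s = 3*(-3) = -9)
b(Z) = 4 - 11*Z (b(Z) = 4 + Z*(-9 - 2) = 4 + Z*(-11) = 4 - 11*Z)
E(g, x) = -⅓ - 5*x/3 (E(g, x) = ⅓ - (10*x + 4)/6 = ⅓ - (4 + 10*x)/6 = ⅓ + (-⅔ - 5*x/3) = -⅓ - 5*x/3)
t = -296/3 (t = -⅓ - 5*(4 - 11*(-5))/3 = -⅓ - 5*(4 + 55)/3 = -⅓ - 5/3*59 = -⅓ - 295/3 = -296/3 ≈ -98.667)
64 + t*((14 + 6*10) + 30) = 64 - 296*((14 + 6*10) + 30)/3 = 64 - 296*((14 + 60) + 30)/3 = 64 - 296*(74 + 30)/3 = 64 - 296/3*104 = 64 - 30784/3 = -30592/3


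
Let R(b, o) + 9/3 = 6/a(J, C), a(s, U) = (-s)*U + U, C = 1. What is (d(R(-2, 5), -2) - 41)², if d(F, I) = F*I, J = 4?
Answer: 961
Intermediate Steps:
a(s, U) = U - U*s (a(s, U) = -U*s + U = U - U*s)
R(b, o) = -5 (R(b, o) = -3 + 6/((1*(1 - 1*4))) = -3 + 6/((1*(1 - 4))) = -3 + 6/((1*(-3))) = -3 + 6/(-3) = -3 + 6*(-⅓) = -3 - 2 = -5)
(d(R(-2, 5), -2) - 41)² = (-5*(-2) - 41)² = (10 - 41)² = (-31)² = 961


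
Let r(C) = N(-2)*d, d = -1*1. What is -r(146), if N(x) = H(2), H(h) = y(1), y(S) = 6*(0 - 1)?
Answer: -6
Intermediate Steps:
d = -1
y(S) = -6 (y(S) = 6*(-1) = -6)
H(h) = -6
N(x) = -6
r(C) = 6 (r(C) = -6*(-1) = 6)
-r(146) = -1*6 = -6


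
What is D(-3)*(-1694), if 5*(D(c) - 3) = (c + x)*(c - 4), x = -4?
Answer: -108416/5 ≈ -21683.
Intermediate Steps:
D(c) = 3 + (-4 + c)**2/5 (D(c) = 3 + ((c - 4)*(c - 4))/5 = 3 + ((-4 + c)*(-4 + c))/5 = 3 + (-4 + c)**2/5)
D(-3)*(-1694) = (31/5 - 8/5*(-3) + (1/5)*(-3)**2)*(-1694) = (31/5 + 24/5 + (1/5)*9)*(-1694) = (31/5 + 24/5 + 9/5)*(-1694) = (64/5)*(-1694) = -108416/5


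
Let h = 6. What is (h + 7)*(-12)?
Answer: -156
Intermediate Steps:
(h + 7)*(-12) = (6 + 7)*(-12) = 13*(-12) = -156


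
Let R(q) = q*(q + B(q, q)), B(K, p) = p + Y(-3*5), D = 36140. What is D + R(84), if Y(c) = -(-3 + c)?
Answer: 51764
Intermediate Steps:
Y(c) = 3 - c
B(K, p) = 18 + p (B(K, p) = p + (3 - (-3)*5) = p + (3 - 1*(-15)) = p + (3 + 15) = p + 18 = 18 + p)
R(q) = q*(18 + 2*q) (R(q) = q*(q + (18 + q)) = q*(18 + 2*q))
D + R(84) = 36140 + 2*84*(9 + 84) = 36140 + 2*84*93 = 36140 + 15624 = 51764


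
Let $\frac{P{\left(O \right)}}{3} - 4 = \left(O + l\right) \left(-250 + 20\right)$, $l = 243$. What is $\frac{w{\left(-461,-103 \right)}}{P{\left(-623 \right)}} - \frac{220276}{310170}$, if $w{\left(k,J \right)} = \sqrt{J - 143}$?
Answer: $- \frac{15734}{22155} + \frac{i \sqrt{246}}{262212} \approx -0.71018 + 5.9816 \cdot 10^{-5} i$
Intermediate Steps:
$P{\left(O \right)} = -167658 - 690 O$ ($P{\left(O \right)} = 12 + 3 \left(O + 243\right) \left(-250 + 20\right) = 12 + 3 \left(243 + O\right) \left(-230\right) = 12 + 3 \left(-55890 - 230 O\right) = 12 - \left(167670 + 690 O\right) = -167658 - 690 O$)
$w{\left(k,J \right)} = \sqrt{-143 + J}$
$\frac{w{\left(-461,-103 \right)}}{P{\left(-623 \right)}} - \frac{220276}{310170} = \frac{\sqrt{-143 - 103}}{-167658 - -429870} - \frac{220276}{310170} = \frac{\sqrt{-246}}{-167658 + 429870} - \frac{15734}{22155} = \frac{i \sqrt{246}}{262212} - \frac{15734}{22155} = - \frac{15734}{22155} + \frac{i \sqrt{246}}{262212}$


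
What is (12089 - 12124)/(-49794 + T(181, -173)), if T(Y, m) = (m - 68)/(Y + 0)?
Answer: 181/257513 ≈ 0.00070288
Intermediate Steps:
T(Y, m) = (-68 + m)/Y
(12089 - 12124)/(-49794 + T(181, -173)) = (12089 - 12124)/(-49794 + (-68 - 173)/181) = -35/(-49794 + (1/181)*(-241)) = -35/(-49794 - 241/181) = -35/(-9012955/181) = -35*(-181/9012955) = 181/257513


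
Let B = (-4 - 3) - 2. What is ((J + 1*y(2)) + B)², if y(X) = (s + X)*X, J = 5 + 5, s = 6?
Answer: 289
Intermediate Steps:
B = -9 (B = -7 - 2 = -9)
J = 10
y(X) = X*(6 + X) (y(X) = (6 + X)*X = X*(6 + X))
((J + 1*y(2)) + B)² = ((10 + 1*(2*(6 + 2))) - 9)² = ((10 + 1*(2*8)) - 9)² = ((10 + 1*16) - 9)² = ((10 + 16) - 9)² = (26 - 9)² = 17² = 289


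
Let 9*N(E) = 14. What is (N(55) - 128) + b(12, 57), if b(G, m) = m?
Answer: -625/9 ≈ -69.444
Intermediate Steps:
N(E) = 14/9 (N(E) = (⅑)*14 = 14/9)
(N(55) - 128) + b(12, 57) = (14/9 - 128) + 57 = -1138/9 + 57 = -625/9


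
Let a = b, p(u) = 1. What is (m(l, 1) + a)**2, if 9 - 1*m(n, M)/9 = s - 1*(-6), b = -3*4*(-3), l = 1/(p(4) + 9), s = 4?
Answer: 729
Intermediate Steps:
l = 1/10 (l = 1/(1 + 9) = 1/10 ≈ 0.10000)
b = 36 (b = -12*(-3) = 36)
a = 36
m(n, M) = -9 (m(n, M) = 81 - 9*(4 - 1*(-6)) = 81 - 9*(4 + 6) = 81 - 9*10 = 81 - 90 = -9)
(m(l, 1) + a)**2 = (-9 + 36)**2 = 27**2 = 729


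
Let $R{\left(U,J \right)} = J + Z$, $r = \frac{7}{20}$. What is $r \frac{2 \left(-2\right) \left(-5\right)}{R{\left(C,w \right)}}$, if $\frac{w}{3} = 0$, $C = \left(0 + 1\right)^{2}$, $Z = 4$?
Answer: $\frac{7}{4} \approx 1.75$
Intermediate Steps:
$r = \frac{7}{20}$ ($r = 7 \cdot \frac{1}{20} = \frac{7}{20} \approx 0.35$)
$C = 1$ ($C = 1^{2} = 1$)
$w = 0$ ($w = 3 \cdot 0 = 0$)
$R{\left(U,J \right)} = 4 + J$ ($R{\left(U,J \right)} = J + 4 = 4 + J$)
$r \frac{2 \left(-2\right) \left(-5\right)}{R{\left(C,w \right)}} = \frac{7 \frac{2 \left(-2\right) \left(-5\right)}{4 + 0}}{20} = \frac{7 \frac{\left(-4\right) \left(-5\right)}{4}}{20} = \frac{7 \cdot 20 \cdot \frac{1}{4}}{20} = \frac{7}{20} \cdot 5 = \frac{7}{4}$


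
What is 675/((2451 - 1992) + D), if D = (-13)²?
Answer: 675/628 ≈ 1.0748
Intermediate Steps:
D = 169
675/((2451 - 1992) + D) = 675/((2451 - 1992) + 169) = 675/(459 + 169) = 675/628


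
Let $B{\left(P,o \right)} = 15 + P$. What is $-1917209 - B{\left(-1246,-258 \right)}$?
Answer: $-1915978$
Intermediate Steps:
$-1917209 - B{\left(-1246,-258 \right)} = -1917209 - \left(15 - 1246\right) = -1917209 - -1231 = -1917209 + 1231 = -1915978$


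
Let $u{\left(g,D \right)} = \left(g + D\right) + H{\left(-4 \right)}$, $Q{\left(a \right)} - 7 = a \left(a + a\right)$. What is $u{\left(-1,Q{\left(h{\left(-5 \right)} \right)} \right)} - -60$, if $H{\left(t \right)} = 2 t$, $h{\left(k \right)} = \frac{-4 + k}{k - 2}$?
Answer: $\frac{3004}{49} \approx 61.306$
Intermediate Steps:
$h{\left(k \right)} = \frac{-4 + k}{-2 + k}$
$Q{\left(a \right)} = 7 + 2 a^{2}$ ($Q{\left(a \right)} = 7 + a \left(a + a\right) = 7 + a 2 a = 7 + 2 a^{2}$)
$u{\left(g,D \right)} = -8 + D + g$ ($u{\left(g,D \right)} = \left(g + D\right) + 2 \left(-4\right) = \left(D + g\right) - 8 = -8 + D + g$)
$u{\left(-1,Q{\left(h{\left(-5 \right)} \right)} \right)} - -60 = \left(-8 + \left(7 + 2 \left(\frac{-4 - 5}{-2 - 5}\right)^{2}\right) - 1\right) - -60 = \left(-8 + \left(7 + 2 \left(\frac{1}{-7} \left(-9\right)\right)^{2}\right) - 1\right) + 60 = \left(-8 + \left(7 + 2 \left(\left(- \frac{1}{7}\right) \left(-9\right)\right)^{2}\right) - 1\right) + 60 = \left(-8 + \left(7 + 2 \left(\frac{9}{7}\right)^{2}\right) - 1\right) + 60 = \left(-8 + \left(7 + 2 \cdot \frac{81}{49}\right) - 1\right) + 60 = \left(-8 + \left(7 + \frac{162}{49}\right) - 1\right) + 60 = \left(-8 + \frac{505}{49} - 1\right) + 60 = \frac{64}{49} + 60 = \frac{3004}{49}$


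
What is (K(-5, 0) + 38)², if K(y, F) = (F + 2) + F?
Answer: 1600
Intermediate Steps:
K(y, F) = 2 + 2*F (K(y, F) = (2 + F) + F = 2 + 2*F)
(K(-5, 0) + 38)² = ((2 + 2*0) + 38)² = ((2 + 0) + 38)² = (2 + 38)² = 40² = 1600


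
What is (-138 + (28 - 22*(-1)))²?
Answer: 7744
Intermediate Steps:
(-138 + (28 - 22*(-1)))² = (-138 + (28 - 1*(-22)))² = (-138 + (28 + 22))² = (-138 + 50)² = (-88)² = 7744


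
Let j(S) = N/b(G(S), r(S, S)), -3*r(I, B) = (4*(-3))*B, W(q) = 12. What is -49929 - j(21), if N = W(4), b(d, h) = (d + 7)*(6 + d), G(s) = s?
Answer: -3145528/63 ≈ -49929.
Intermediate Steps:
r(I, B) = 4*B (r(I, B) = -4*(-3)*B/3 = -(-4)*B = 4*B)
b(d, h) = (6 + d)*(7 + d) (b(d, h) = (7 + d)*(6 + d) = (6 + d)*(7 + d))
N = 12
j(S) = 12/(42 + S² + 13*S)
-49929 - j(21) = -49929 - 12/(42 + 21² + 13*21) = -49929 - 12/(42 + 441 + 273) = -49929 - 12/756 = -49929 - 1*1/63 = -49929 - 1/63 = -3145528/63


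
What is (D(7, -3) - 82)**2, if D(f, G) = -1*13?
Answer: 9025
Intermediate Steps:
D(f, G) = -13
(D(7, -3) - 82)**2 = (-13 - 82)**2 = (-95)**2 = 9025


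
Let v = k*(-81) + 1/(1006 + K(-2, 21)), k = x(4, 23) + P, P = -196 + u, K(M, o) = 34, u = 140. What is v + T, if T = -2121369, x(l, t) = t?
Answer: -2203443839/1040 ≈ -2.1187e+6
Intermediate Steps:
P = -56 (P = -196 + 140 = -56)
k = -33 (k = 23 - 56 = -33)
v = 2779921/1040 (v = -33*(-81) + 1/(1006 + 34) = 2673 + 1/1040 = 2779921/1040 ≈ 2673.0)
v + T = 2779921/1040 - 2121369 = -2203443839/1040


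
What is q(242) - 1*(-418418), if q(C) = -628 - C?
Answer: 417548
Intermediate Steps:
q(242) - 1*(-418418) = (-628 - 1*242) - 1*(-418418) = (-628 - 242) + 418418 = -870 + 418418 = 417548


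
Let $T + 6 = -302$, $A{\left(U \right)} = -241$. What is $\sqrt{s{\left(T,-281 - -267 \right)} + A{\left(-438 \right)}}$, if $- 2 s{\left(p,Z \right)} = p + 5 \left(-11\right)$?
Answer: $\frac{i \sqrt{238}}{2} \approx 7.7136 i$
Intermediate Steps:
$T = -308$ ($T = -6 - 302 = -308$)
$s{\left(p,Z \right)} = \frac{55}{2} - \frac{p}{2}$ ($s{\left(p,Z \right)} = - \frac{p + 5 \left(-11\right)}{2} = - \frac{p - 55}{2} = - \frac{-55 + p}{2} = \frac{55}{2} - \frac{p}{2}$)
$\sqrt{s{\left(T,-281 - -267 \right)} + A{\left(-438 \right)}} = \sqrt{\left(\frac{55}{2} - -154\right) - 241} = \sqrt{\left(\frac{55}{2} + 154\right) - 241} = \sqrt{\frac{363}{2} - 241} = \sqrt{- \frac{119}{2}} = \frac{i \sqrt{238}}{2}$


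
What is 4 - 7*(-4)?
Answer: 32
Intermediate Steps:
4 - 7*(-4) = 4 + 28 = 32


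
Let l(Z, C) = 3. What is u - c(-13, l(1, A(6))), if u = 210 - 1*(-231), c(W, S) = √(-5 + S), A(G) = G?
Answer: 441 - I*√2 ≈ 441.0 - 1.4142*I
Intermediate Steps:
u = 441 (u = 210 + 231 = 441)
u - c(-13, l(1, A(6))) = 441 - √(-5 + 3) = 441 - √(-2) = 441 - I*√2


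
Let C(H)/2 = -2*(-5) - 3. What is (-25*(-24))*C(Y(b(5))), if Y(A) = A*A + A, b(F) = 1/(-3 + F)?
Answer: 8400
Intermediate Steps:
Y(A) = A + A² (Y(A) = A² + A = A + A²)
C(H) = 14 (C(H) = 2*(-2*(-5) - 3) = 2*(10 - 3) = 2*7 = 14)
(-25*(-24))*C(Y(b(5))) = -25*(-24)*14 = 600*14 = 8400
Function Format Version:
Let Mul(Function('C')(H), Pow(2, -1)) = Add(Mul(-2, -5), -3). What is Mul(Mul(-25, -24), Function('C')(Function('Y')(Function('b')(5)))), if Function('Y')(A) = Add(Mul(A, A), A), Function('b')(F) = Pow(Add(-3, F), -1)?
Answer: 8400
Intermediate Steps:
Function('Y')(A) = Add(A, Pow(A, 2)) (Function('Y')(A) = Add(Pow(A, 2), A) = Add(A, Pow(A, 2)))
Function('C')(H) = 14 (Function('C')(H) = Mul(2, Add(Mul(-2, -5), -3)) = Mul(2, Add(10, -3)) = Mul(2, 7) = 14)
Mul(Mul(-25, -24), Function('C')(Function('Y')(Function('b')(5)))) = Mul(Mul(-25, -24), 14) = Mul(600, 14) = 8400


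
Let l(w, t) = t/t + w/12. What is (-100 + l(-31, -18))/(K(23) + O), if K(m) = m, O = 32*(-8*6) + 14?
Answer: 1219/17988 ≈ 0.067767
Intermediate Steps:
l(w, t) = 1 + w/12 (l(w, t) = 1 + w*(1/12) = 1 + w/12)
O = -1522 (O = 32*(-48) + 14 = -1536 + 14 = -1522)
(-100 + l(-31, -18))/(K(23) + O) = (-100 + (1 + (1/12)*(-31)))/(23 - 1522) = (-100 + (1 - 31/12))/(-1499) = (-100 - 19/12)*(-1/1499) = -1219/12*(-1/1499) = 1219/17988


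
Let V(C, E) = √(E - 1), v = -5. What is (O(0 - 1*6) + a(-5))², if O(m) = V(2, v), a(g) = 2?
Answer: (2 + I*√6)² ≈ -2.0 + 9.798*I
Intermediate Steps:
V(C, E) = √(-1 + E)
O(m) = I*√6 (O(m) = √(-1 - 5) = √(-6) = I*√6)
(O(0 - 1*6) + a(-5))² = (I*√6 + 2)² = (2 + I*√6)²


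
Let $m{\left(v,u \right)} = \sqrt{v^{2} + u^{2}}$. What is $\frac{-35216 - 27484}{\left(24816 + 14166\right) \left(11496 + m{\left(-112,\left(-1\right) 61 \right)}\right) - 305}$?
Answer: $- \frac{28098175290900}{200801845703002429} + \frac{2444171400 \sqrt{16265}}{200801845703002429} \approx -0.00013838$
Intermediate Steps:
$m{\left(v,u \right)} = \sqrt{u^{2} + v^{2}}$
$\frac{-35216 - 27484}{\left(24816 + 14166\right) \left(11496 + m{\left(-112,\left(-1\right) 61 \right)}\right) - 305} = \frac{-35216 - 27484}{\left(24816 + 14166\right) \left(11496 + \sqrt{\left(\left(-1\right) 61\right)^{2} + \left(-112\right)^{2}}\right) - 305} = - \frac{62700}{38982 \left(11496 + \sqrt{\left(-61\right)^{2} + 12544}\right) - 305} = - \frac{62700}{38982 \left(11496 + \sqrt{3721 + 12544}\right) - 305} = - \frac{62700}{38982 \left(11496 + \sqrt{16265}\right) - 305} = - \frac{62700}{\left(448137072 + 38982 \sqrt{16265}\right) - 305} = - \frac{62700}{448136767 + 38982 \sqrt{16265}}$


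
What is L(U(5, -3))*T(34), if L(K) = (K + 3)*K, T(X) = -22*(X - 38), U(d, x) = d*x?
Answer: 15840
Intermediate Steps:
T(X) = 836 - 22*X (T(X) = -22*(-38 + X) = 836 - 22*X)
L(K) = K*(3 + K) (L(K) = (3 + K)*K = K*(3 + K))
L(U(5, -3))*T(34) = ((5*(-3))*(3 + 5*(-3)))*(836 - 22*34) = (-15*(3 - 15))*(836 - 748) = -15*(-12)*88 = 180*88 = 15840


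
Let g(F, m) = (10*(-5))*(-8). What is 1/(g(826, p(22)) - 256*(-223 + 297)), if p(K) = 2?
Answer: -1/18544 ≈ -5.3926e-5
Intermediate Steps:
g(F, m) = 400 (g(F, m) = -50*(-8) = 400)
1/(g(826, p(22)) - 256*(-223 + 297)) = 1/(400 - 256*(-223 + 297)) = 1/(400 - 256*74) = 1/(400 - 18944) = 1/(-18544) = -1/18544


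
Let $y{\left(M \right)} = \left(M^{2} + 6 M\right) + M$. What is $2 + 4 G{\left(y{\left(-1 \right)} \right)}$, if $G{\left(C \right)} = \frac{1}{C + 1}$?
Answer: $\frac{6}{5} \approx 1.2$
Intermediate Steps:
$y{\left(M \right)} = M^{2} + 7 M$
$G{\left(C \right)} = \frac{1}{1 + C}$
$2 + 4 G{\left(y{\left(-1 \right)} \right)} = 2 + \frac{4}{1 - \left(7 - 1\right)} = 2 + \frac{4}{1 - 6} = 2 + \frac{4}{-5} = 2 + 4 \left(- \frac{1}{5}\right) = 2 - \frac{4}{5} = \frac{6}{5}$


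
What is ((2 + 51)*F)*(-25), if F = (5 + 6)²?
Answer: -160325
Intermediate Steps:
F = 121 (F = 11² = 121)
((2 + 51)*F)*(-25) = ((2 + 51)*121)*(-25) = (53*121)*(-25) = 6413*(-25) = -160325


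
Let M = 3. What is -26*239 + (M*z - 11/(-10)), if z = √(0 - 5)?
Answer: -62129/10 + 3*I*√5 ≈ -6212.9 + 6.7082*I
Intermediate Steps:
z = I*√5 (z = √(-5) = I*√5 ≈ 2.2361*I)
-26*239 + (M*z - 11/(-10)) = -26*239 + (3*(I*√5) - 11/(-10)) = -6214 + (3*I*√5 - 11*(-⅒)) = -6214 + (3*I*√5 + 11/10) = -6214 + (11/10 + 3*I*√5) = -62129/10 + 3*I*√5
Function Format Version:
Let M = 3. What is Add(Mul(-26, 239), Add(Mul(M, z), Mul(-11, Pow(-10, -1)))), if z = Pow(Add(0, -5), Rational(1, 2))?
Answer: Add(Rational(-62129, 10), Mul(3, I, Pow(5, Rational(1, 2)))) ≈ Add(-6212.9, Mul(6.7082, I))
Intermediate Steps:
z = Mul(I, Pow(5, Rational(1, 2))) (z = Pow(-5, Rational(1, 2)) = Mul(I, Pow(5, Rational(1, 2))) ≈ Mul(2.2361, I))
Add(Mul(-26, 239), Add(Mul(M, z), Mul(-11, Pow(-10, -1)))) = Add(Mul(-26, 239), Add(Mul(3, Mul(I, Pow(5, Rational(1, 2)))), Mul(-11, Pow(-10, -1)))) = Add(-6214, Add(Mul(3, I, Pow(5, Rational(1, 2))), Mul(-11, Rational(-1, 10)))) = Add(-6214, Add(Mul(3, I, Pow(5, Rational(1, 2))), Rational(11, 10))) = Add(-6214, Add(Rational(11, 10), Mul(3, I, Pow(5, Rational(1, 2))))) = Add(Rational(-62129, 10), Mul(3, I, Pow(5, Rational(1, 2))))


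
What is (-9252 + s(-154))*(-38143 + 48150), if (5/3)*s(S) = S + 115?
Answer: -464094639/5 ≈ -9.2819e+7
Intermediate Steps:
s(S) = 69 + 3*S/5 (s(S) = 3*(S + 115)/5 = 3*(115 + S)/5 = 69 + 3*S/5)
(-9252 + s(-154))*(-38143 + 48150) = (-9252 + (69 + (3/5)*(-154)))*(-38143 + 48150) = (-9252 + (69 - 462/5))*10007 = (-9252 - 117/5)*10007 = -46377/5*10007 = -464094639/5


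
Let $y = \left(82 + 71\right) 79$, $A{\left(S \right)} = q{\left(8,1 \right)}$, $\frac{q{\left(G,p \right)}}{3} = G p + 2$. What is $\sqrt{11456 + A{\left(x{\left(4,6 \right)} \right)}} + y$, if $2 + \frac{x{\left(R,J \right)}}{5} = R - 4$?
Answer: $12087 + \sqrt{11486} \approx 12194.0$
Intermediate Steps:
$x{\left(R,J \right)} = -30 + 5 R$ ($x{\left(R,J \right)} = -10 + 5 \left(R - 4\right) = -10 + 5 \left(-4 + R\right) = -10 + \left(-20 + 5 R\right) = -30 + 5 R$)
$q{\left(G,p \right)} = 6 + 3 G p$ ($q{\left(G,p \right)} = 3 \left(G p + 2\right) = 3 \left(2 + G p\right) = 6 + 3 G p$)
$A{\left(S \right)} = 30$ ($A{\left(S \right)} = 6 + 3 \cdot 8 \cdot 1 = 6 + 24 = 30$)
$y = 12087$ ($y = 153 \cdot 79 = 12087$)
$\sqrt{11456 + A{\left(x{\left(4,6 \right)} \right)}} + y = \sqrt{11456 + 30} + 12087 = \sqrt{11486} + 12087 = 12087 + \sqrt{11486}$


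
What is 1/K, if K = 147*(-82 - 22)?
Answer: -1/15288 ≈ -6.5411e-5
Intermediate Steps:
K = -15288 (K = 147*(-104) = -15288)
1/K = 1/(-15288) = -1/15288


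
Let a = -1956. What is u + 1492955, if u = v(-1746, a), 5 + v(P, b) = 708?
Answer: 1493658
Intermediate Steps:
v(P, b) = 703 (v(P, b) = -5 + 708 = 703)
u = 703
u + 1492955 = 703 + 1492955 = 1493658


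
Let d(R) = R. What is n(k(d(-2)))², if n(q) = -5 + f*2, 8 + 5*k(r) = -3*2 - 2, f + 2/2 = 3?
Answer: 1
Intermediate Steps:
f = 2 (f = -1 + 3 = 2)
k(r) = -16/5 (k(r) = -8/5 + (-3*2 - 2)/5 = -8/5 + (-6 - 2)/5 = -8/5 + (⅕)*(-8) = -8/5 - 8/5 = -16/5)
n(q) = -1 (n(q) = -5 + 2*2 = -5 + 4 = -1)
n(k(d(-2)))² = (-1)² = 1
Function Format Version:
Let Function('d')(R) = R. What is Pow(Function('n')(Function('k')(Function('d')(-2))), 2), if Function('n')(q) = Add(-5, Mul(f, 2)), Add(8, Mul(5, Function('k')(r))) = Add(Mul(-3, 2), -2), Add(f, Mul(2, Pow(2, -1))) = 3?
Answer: 1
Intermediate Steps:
f = 2 (f = Add(-1, 3) = 2)
Function('k')(r) = Rational(-16, 5) (Function('k')(r) = Add(Rational(-8, 5), Mul(Rational(1, 5), Add(Mul(-3, 2), -2))) = Add(Rational(-8, 5), Mul(Rational(1, 5), Add(-6, -2))) = Add(Rational(-8, 5), Mul(Rational(1, 5), -8)) = Add(Rational(-8, 5), Rational(-8, 5)) = Rational(-16, 5))
Function('n')(q) = -1 (Function('n')(q) = Add(-5, Mul(2, 2)) = Add(-5, 4) = -1)
Pow(Function('n')(Function('k')(Function('d')(-2))), 2) = Pow(-1, 2) = 1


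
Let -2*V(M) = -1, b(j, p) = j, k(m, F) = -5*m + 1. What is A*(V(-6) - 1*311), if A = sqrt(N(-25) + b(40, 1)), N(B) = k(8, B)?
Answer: -621/2 ≈ -310.50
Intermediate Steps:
k(m, F) = 1 - 5*m
N(B) = -39 (N(B) = 1 - 5*8 = 1 - 40 = -39)
V(M) = 1/2 (V(M) = -1/2*(-1) = 1/2)
A = 1 (A = sqrt(-39 + 40) = sqrt(1) = 1)
A*(V(-6) - 1*311) = 1*(1/2 - 1*311) = 1*(1/2 - 311) = 1*(-621/2) = -621/2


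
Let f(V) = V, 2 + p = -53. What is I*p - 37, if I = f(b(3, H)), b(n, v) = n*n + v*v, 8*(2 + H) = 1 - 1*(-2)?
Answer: -43343/64 ≈ -677.23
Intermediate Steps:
p = -55 (p = -2 - 53 = -55)
H = -13/8 (H = -2 + (1 - 1*(-2))/8 = -2 + (1 + 2)/8 = -2 + (⅛)*3 = -2 + 3/8 = -13/8 ≈ -1.6250)
b(n, v) = n² + v²
I = 745/64 (I = 3² + (-13/8)² = 9 + 169/64 = 745/64 ≈ 11.641)
I*p - 37 = (745/64)*(-55) - 37 = -40975/64 - 37 = -43343/64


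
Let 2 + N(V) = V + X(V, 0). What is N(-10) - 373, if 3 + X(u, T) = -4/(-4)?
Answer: -387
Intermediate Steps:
X(u, T) = -2 (X(u, T) = -3 - 4/(-4) = -3 - 4*(-¼) = -3 + 1 = -2)
N(V) = -4 + V (N(V) = -2 + (V - 2) = -2 + (-2 + V) = -4 + V)
N(-10) - 373 = (-4 - 10) - 373 = -14 - 373 = -387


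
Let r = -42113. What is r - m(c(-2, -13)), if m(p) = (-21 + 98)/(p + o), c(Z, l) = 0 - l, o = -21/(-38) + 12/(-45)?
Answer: -318965639/7573 ≈ -42119.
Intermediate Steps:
o = 163/570 (o = -21*(-1/38) + 12*(-1/45) = 21/38 - 4/15 = 163/570 ≈ 0.28596)
c(Z, l) = -l
m(p) = 77/(163/570 + p) (m(p) = (-21 + 98)/(p + 163/570) = 77/(163/570 + p))
r - m(c(-2, -13)) = -42113 - 43890/(163 + 570*(-1*(-13))) = -42113 - 43890/(163 + 570*13) = -42113 - 43890/(163 + 7410) = -42113 - 43890/7573 = -318965639/7573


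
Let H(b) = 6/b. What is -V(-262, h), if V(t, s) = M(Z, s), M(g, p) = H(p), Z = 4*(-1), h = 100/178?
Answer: -267/25 ≈ -10.680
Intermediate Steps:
h = 50/89 (h = 100*(1/178) = 50/89 ≈ 0.56180)
Z = -4
M(g, p) = 6/p
V(t, s) = 6/s
-V(-262, h) = -6/50/89 = -6*89/50 = -1*267/25 = -267/25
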